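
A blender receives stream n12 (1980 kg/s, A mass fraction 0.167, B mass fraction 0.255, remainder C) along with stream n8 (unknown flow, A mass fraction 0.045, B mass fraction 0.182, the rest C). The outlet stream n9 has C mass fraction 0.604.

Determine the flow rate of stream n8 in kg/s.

304.6 kg/s

Let n8 be the unknown flow. Total out = 1980 + n8.
C balance: 1144.4 + 0.773·n8 = 0.604·(1980 + n8)
(0.773 − 0.604)·n8 = 0.604×1980 − 1144.4 = 51.48
n8 = 51.48 / 0.169 = 304.62 kg/s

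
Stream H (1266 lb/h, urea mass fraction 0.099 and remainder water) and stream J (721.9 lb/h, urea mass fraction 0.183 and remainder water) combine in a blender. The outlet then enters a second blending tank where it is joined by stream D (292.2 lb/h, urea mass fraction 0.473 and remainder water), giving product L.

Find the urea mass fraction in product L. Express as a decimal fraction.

Overall, product flow = 2280.1 lb/h.
urea in = 1266×0.099 + 721.9×0.183 + 292.2×0.473 = 395.65 lb/h.
urea fraction in L = 0.174.

0.174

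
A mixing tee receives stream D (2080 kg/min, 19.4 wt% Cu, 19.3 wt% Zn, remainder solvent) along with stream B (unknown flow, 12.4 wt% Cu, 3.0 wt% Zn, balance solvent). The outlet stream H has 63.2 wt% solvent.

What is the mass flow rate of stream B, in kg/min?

184.7 kg/min

Let B be the unknown flow. Total out = 2080 + B.
solvent balance: 1275 + 0.846·B = 0.632·(2080 + B)
(0.846 − 0.632)·B = 0.632×2080 − 1275 = 39.52
B = 39.52 / 0.214 = 184.67 kg/min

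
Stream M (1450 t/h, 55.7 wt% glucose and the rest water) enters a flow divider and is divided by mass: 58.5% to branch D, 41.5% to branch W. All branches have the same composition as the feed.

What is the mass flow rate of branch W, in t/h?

Branch W flow = 0.415×1450 = 601.75 t/h.

601.8 t/h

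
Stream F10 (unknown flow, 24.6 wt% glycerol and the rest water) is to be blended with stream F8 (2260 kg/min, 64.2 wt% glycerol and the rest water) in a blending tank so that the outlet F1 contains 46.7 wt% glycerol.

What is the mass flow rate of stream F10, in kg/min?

1790 kg/min

Let F10 be the unknown flow. Total out = 2260 + F10.
glycerol balance: 1450.9 + 0.246·F10 = 0.467·(2260 + F10)
(0.246 − 0.467)·F10 = 0.467×2260 − 1450.9 = -395.5
F10 = -395.5 / -0.221 = 1789.6 kg/min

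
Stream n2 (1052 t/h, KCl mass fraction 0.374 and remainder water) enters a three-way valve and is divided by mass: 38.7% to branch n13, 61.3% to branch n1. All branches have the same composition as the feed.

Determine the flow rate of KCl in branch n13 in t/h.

Branch n13 total = 0.387×1052 = 407.12 t/h.
KCl in n13 = 0.374×407.12 = 152.26 t/h.

152.3 t/h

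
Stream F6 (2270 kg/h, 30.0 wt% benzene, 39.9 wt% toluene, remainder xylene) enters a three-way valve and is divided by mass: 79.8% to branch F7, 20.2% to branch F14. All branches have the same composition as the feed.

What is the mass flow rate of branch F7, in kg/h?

Branch F7 flow = 0.798×2270 = 1811.5 kg/h.

1811 kg/h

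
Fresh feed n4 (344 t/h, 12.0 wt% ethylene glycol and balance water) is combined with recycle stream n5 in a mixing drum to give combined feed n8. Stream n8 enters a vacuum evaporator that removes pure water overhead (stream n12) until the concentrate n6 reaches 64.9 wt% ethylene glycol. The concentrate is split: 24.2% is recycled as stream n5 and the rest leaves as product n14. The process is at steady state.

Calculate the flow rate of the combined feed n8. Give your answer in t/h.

Overall ethylene glycol balance (none leaves overhead): ethylene glycol in fresh feed = ethylene glycol in product, i.e. 344×0.120 = (1−0.242)·n6·0.649.
n6 = 41.28/(0.649×0.758) = 83.912 t/h.
Recycle n5 = 0.242×83.912 = 20.307 t/h.
Combined feed n8 = 344 + 20.307 = 364.31 t/h.

364.3 t/h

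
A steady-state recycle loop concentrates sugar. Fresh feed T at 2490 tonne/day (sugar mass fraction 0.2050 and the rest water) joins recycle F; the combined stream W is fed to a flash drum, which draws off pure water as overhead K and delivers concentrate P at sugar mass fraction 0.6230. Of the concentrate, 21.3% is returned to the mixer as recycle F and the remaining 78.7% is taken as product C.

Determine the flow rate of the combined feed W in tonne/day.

Overall sugar balance (none leaves overhead): sugar in fresh feed = sugar in product, i.e. 2490×0.205 = (1−0.213)·P·0.623.
P = 510.45/(0.623×0.787) = 1041.1 tonne/day.
Recycle F = 0.213×1041.1 = 221.75 tonne/day.
Combined feed W = 2490 + 221.75 = 2711.8 tonne/day.

2712 tonne/day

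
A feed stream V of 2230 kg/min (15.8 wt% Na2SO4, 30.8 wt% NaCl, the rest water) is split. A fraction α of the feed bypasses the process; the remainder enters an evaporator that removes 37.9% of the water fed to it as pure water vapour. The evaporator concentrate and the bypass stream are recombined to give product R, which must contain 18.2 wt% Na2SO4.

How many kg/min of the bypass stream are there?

All 2230×0.158 = 352.34 kg/min of Na2SO4 reaches R, so R = 352.34/0.182 = 1935.9 kg/min and vapour = 294.07 kg/min.
The evaporator receives (1−α)·2230 of feed at 0.534 water and removes 0.379 of that water:
0.379×0.534×(1−α)×2230 = 294.07
(1−α) = 294.07/451.32 = 0.6516;  α = 0.3484.
Bypass flow = 0.3484×2230 = 777 kg/min.

777 kg/min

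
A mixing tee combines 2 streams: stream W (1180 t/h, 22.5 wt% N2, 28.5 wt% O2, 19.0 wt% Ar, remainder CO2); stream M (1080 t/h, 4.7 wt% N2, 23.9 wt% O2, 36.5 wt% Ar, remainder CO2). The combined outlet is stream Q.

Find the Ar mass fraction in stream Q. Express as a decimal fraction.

0.2736

Total flow out = 1180 + 1080 = 2260 t/h.
Ar in = 1180×0.190 + 1080×0.365 = 618.4 t/h.
Ar mass fraction in Q = 618.4/2260 = 0.2736.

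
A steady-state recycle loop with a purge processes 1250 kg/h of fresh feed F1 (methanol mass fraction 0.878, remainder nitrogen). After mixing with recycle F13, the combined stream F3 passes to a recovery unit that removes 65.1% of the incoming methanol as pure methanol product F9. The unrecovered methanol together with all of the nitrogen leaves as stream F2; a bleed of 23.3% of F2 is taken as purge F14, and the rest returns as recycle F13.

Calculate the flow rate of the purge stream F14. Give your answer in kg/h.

274.4 kg/h

nitrogen enters only via F1 and leaves only via the purge: 1250×0.122 = 0.233×(nitrogen in F2), and the recovery unit passes all nitrogen, so nitrogen in F3 = nitrogen in F2 = 654.51 kg/h.
methanol in F3: m_A = 1250×0.878 + (1−0.233)·(1−0.651)·m_A, so m_A = 1097.5/0.7323 = 1498.7 kg/h.
F2 = (1−0.651)×1498.7 + 654.51 = 1177.5 kg/h.
Purge F14 = 0.233×1177.5 = 274.37 kg/h.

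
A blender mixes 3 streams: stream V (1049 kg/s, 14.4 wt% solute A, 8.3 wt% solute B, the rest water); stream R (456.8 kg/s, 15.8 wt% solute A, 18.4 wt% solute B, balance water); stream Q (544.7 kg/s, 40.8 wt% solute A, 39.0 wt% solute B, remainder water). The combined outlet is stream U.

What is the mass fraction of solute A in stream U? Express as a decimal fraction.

Total flow out = 1049 + 456.8 + 544.7 = 2050.5 kg/s.
solute A in = 1049×0.144 + 456.8×0.158 + 544.7×0.408 = 445.47 kg/s.
solute A mass fraction in U = 445.47/2050.5 = 0.2172.

0.2172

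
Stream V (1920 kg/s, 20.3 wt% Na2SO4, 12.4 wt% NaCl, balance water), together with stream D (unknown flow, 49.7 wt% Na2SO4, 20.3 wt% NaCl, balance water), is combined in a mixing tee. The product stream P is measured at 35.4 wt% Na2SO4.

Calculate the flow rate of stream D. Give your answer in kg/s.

2027 kg/s

Let D be the unknown flow. Total out = 1920 + D.
Na2SO4 balance: 389.76 + 0.497·D = 0.354·(1920 + D)
(0.497 − 0.354)·D = 0.354×1920 − 389.76 = 289.92
D = 289.92 / 0.143 = 2027.4 kg/s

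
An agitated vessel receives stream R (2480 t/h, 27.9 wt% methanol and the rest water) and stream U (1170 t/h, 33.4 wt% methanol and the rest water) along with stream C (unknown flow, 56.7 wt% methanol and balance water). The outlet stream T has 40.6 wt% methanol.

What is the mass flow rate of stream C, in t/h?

2480 t/h

Let C be the unknown flow. Total out = 3650 + C.
methanol balance: 1082.7 + 0.567·C = 0.406·(3650 + C)
(0.567 − 0.406)·C = 0.406×3650 − 1082.7 = 399.2
C = 399.2 / 0.161 = 2479.5 t/h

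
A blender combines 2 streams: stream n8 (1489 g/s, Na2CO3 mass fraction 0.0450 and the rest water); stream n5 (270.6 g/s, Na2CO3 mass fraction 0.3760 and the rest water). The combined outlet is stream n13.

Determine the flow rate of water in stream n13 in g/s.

water out = water in = 1489×0.955 + 270.6×0.624 = 1590.8 g/s.

1591 g/s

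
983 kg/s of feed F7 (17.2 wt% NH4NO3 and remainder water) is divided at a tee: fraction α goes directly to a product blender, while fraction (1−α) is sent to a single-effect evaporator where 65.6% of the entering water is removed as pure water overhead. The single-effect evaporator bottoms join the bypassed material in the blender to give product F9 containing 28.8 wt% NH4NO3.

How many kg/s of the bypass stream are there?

All 983×0.172 = 169.08 kg/s of NH4NO3 reaches F9, so F9 = 169.08/0.288 = 587.07 kg/s and vapour = 395.93 kg/s.
The evaporator receives (1−α)·983 of feed at 0.828 water and removes 0.656 of that water:
0.656×0.828×(1−α)×983 = 395.93
(1−α) = 395.93/533.93 = 0.7415;  α = 0.2585.
Bypass flow = 0.2585×983 = 254.07 kg/s.

254.1 kg/s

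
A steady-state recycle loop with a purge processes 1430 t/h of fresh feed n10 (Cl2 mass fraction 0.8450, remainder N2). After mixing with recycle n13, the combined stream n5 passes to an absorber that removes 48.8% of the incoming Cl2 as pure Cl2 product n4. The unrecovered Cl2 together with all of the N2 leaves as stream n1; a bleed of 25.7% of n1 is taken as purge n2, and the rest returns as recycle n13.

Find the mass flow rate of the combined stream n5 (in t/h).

N2 enters only via n10 and leaves only via the purge: 1430×0.155 = 0.257×(N2 in n1), and the absorber passes all N2, so N2 in n5 = N2 in n1 = 862.45 t/h.
Cl2 in n5: m_A = 1430×0.845 + (1−0.257)·(1−0.488)·m_A, so m_A = 1208.3/0.6196 = 1950.3 t/h.
n5 = 1950.3 + 862.45 = 2812.7 t/h.

2813 t/h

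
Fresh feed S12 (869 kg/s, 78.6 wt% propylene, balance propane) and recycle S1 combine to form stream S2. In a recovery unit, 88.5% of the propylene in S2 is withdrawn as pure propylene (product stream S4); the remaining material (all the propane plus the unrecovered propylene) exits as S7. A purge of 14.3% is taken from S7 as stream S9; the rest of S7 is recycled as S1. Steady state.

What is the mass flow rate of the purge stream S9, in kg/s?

198.4 kg/s

propane enters only via S12 and leaves only via the purge: 869×0.214 = 0.143×(propane in S7), and the recovery unit passes all propane, so propane in S2 = propane in S7 = 1300.5 kg/s.
propylene in S2: m_A = 869×0.786 + (1−0.143)·(1−0.885)·m_A, so m_A = 683.03/0.9014 = 757.71 kg/s.
S7 = (1−0.885)×757.71 + 1300.5 = 1387.6 kg/s.
Purge S9 = 0.143×1387.6 = 198.43 kg/s.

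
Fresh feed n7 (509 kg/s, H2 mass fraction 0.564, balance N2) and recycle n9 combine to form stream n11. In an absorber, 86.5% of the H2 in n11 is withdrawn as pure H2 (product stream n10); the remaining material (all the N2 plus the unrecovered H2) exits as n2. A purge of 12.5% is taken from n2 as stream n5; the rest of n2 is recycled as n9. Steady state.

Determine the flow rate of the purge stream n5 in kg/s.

227.4 kg/s

N2 enters only via n7 and leaves only via the purge: 509×0.436 = 0.125×(N2 in n2), and the absorber passes all N2, so N2 in n11 = N2 in n2 = 1775.4 kg/s.
H2 in n11: m_A = 509×0.564 + (1−0.125)·(1−0.865)·m_A, so m_A = 287.08/0.8819 = 325.53 kg/s.
n2 = (1−0.865)×325.53 + 1775.4 = 1819.3 kg/s.
Purge n5 = 0.125×1819.3 = 227.42 kg/s.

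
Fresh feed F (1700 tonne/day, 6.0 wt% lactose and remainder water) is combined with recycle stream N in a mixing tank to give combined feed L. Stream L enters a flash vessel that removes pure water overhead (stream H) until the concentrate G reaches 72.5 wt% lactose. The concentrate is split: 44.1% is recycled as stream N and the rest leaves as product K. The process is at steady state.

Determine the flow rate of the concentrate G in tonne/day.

Overall lactose balance (none leaves overhead): lactose in fresh feed = lactose in product, i.e. 1700×0.060 = (1−0.441)·G·0.725.
G = 102/(0.725×0.559) = 251.68 tonne/day.

251.7 tonne/day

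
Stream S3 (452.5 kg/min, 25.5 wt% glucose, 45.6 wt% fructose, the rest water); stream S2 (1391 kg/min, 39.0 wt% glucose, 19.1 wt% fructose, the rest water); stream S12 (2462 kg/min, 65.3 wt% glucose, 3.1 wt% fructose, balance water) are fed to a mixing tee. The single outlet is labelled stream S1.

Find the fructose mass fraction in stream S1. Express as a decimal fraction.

0.1274

Total flow out = 452.5 + 1391 + 2462 = 4305.5 kg/min.
fructose in = 452.5×0.456 + 1391×0.191 + 2462×0.031 = 548.34 kg/min.
fructose mass fraction in S1 = 548.34/4305.5 = 0.1274.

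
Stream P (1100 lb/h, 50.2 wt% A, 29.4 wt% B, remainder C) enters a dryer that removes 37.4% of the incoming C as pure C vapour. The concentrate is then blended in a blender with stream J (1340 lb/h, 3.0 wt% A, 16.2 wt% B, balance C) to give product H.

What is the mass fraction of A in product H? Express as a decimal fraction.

0.251

Vapour removed = 0.374×0.204×1100 = 83.926 lb/h; concentrate = 1016.1 lb/h.
A reaching the mixer = 552.2 (from concentrate) + 1340×0.030 = 592.4 lb/h.
Product flow = 1016.1 + 1340 = 2356.1 lb/h; A fraction = 0.251.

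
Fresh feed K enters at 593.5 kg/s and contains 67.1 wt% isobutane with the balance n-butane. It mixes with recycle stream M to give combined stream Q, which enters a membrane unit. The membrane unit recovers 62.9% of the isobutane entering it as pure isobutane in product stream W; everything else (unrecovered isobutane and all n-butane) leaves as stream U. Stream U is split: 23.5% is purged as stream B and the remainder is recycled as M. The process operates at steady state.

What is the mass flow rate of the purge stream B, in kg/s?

n-butane enters only via K and leaves only via the purge: 593.5×0.329 = 0.235×(n-butane in U), and the membrane unit passes all n-butane, so n-butane in Q = n-butane in U = 830.9 kg/s.
isobutane in Q: m_A = 593.5×0.671 + (1−0.235)·(1−0.629)·m_A, so m_A = 398.24/0.7162 = 556.06 kg/s.
U = (1−0.629)×556.06 + 830.9 = 1037.2 kg/s.
Purge B = 0.235×1037.2 = 243.74 kg/s.

243.7 kg/s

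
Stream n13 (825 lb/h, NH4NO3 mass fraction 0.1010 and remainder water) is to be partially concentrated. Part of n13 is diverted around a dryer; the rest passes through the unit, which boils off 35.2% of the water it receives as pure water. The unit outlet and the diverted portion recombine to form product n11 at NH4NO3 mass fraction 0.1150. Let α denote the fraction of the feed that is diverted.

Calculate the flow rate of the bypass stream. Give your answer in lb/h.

All 825×0.101 = 83.325 lb/h of NH4NO3 reaches n11, so n11 = 83.325/0.115 = 724.57 lb/h and vapour = 100.43 lb/h.
The evaporator receives (1−α)·825 of feed at 0.899 water and removes 0.352 of that water:
0.352×0.899×(1−α)×825 = 100.43
(1−α) = 100.43/261.07 = 0.3847;  α = 0.6153.
Bypass flow = 0.6153×825 = 507.62 lb/h.

507.6 lb/h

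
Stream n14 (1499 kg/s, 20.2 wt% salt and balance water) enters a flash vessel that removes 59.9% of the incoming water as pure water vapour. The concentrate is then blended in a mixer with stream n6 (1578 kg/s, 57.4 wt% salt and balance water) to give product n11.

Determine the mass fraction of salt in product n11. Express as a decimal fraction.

Vapour removed = 0.599×0.798×1499 = 716.52 kg/s; concentrate = 782.48 kg/s.
salt reaching the mixer = 302.8 (from concentrate) + 1578×0.574 = 1208.6 kg/s.
Product flow = 782.48 + 1578 = 2360.5 kg/s; salt fraction = 0.512.

0.512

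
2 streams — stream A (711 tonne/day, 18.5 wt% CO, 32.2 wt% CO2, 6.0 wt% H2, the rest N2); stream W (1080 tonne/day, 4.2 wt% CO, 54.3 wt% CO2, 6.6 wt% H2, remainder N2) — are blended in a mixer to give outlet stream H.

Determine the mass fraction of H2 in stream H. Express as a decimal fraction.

Total flow out = 711 + 1080 = 1791 tonne/day.
H2 in = 711×0.060 + 1080×0.066 = 113.94 tonne/day.
H2 mass fraction in H = 113.94/1791 = 0.064.

0.064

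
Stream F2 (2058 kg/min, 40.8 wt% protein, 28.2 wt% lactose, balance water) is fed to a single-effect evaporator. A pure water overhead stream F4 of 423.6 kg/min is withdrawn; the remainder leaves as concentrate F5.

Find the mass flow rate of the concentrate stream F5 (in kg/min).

Concentrate = 2058 − 423.6 = 1634.4 kg/min.

1634 kg/min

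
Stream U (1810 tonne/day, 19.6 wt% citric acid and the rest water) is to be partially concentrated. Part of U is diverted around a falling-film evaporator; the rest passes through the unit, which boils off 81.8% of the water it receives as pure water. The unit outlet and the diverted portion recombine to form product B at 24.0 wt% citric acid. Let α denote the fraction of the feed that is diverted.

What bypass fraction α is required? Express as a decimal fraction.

All 1810×0.196 = 354.76 tonne/day of citric acid reaches B, so B = 354.76/0.240 = 1478.2 tonne/day and vapour = 331.83 tonne/day.
The evaporator receives (1−α)·1810 of feed at 0.804 water and removes 0.818 of that water:
0.818×0.804×(1−α)×1810 = 331.83
(1−α) = 331.83/1190.4 = 0.2788;  α = 0.7212.

0.721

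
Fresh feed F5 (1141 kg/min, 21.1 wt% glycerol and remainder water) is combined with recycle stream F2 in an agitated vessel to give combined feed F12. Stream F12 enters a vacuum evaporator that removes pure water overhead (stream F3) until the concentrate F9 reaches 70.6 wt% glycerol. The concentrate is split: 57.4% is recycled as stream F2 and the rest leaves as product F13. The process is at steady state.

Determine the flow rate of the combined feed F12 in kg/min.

Overall glycerol balance (none leaves overhead): glycerol in fresh feed = glycerol in product, i.e. 1141×0.211 = (1−0.574)·F9·0.706.
F9 = 240.75/(0.706×0.426) = 800.49 kg/min.
Recycle F2 = 0.574×800.49 = 459.48 kg/min.
Combined feed F12 = 1141 + 459.48 = 1600.5 kg/min.

1600 kg/min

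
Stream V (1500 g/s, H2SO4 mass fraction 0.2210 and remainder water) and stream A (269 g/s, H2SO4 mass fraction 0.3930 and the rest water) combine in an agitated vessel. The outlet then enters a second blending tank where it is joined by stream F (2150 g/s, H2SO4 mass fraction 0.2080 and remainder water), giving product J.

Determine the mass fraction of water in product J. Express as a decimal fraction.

Overall, product flow = 3919 g/s.
water in = 1500×0.779 + 269×0.607 + 2150×0.792 = 3034.6 g/s.
water fraction in J = 0.7743.

0.7743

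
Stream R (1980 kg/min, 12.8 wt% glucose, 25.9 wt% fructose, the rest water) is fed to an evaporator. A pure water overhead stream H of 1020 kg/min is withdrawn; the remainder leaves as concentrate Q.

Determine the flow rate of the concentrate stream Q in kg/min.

Concentrate = 1980 − 1020 = 960 kg/min.

960 kg/min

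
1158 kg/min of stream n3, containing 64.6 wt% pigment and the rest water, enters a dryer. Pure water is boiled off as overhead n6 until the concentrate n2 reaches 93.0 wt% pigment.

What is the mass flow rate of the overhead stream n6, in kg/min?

pigment is conserved: 1158×0.646 = 748.07 kg/min all reports to the concentrate.
Concentrate = 748.07/(target fraction) = 804.37 kg/min.
Overhead = 1158 − 804.37 = 353.63 kg/min.

353.6 kg/min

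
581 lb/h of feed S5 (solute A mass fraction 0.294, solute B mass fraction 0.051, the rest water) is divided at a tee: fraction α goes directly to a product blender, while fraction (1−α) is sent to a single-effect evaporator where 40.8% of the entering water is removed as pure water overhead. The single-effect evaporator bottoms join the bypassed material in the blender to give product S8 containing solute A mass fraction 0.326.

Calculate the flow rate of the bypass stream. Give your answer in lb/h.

All 581×0.294 = 170.81 lb/h of solute A reaches S8, so S8 = 170.81/0.326 = 523.97 lb/h and vapour = 57.031 lb/h.
The evaporator receives (1−α)·581 of feed at 0.655 water and removes 0.408 of that water:
0.408×0.655×(1−α)×581 = 57.031
(1−α) = 57.031/155.27 = 0.3673;  α = 0.6327.
Bypass flow = 0.6327×581 = 367.59 lb/h.

367.6 lb/h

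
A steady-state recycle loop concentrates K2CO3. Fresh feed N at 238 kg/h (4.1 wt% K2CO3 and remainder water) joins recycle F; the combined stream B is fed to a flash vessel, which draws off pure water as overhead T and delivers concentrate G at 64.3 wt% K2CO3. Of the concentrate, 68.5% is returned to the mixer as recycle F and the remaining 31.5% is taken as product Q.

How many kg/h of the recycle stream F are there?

Overall K2CO3 balance (none leaves overhead): K2CO3 in fresh feed = K2CO3 in product, i.e. 238×0.041 = (1−0.685)·G·0.643.
G = 9.758/(0.643×0.315) = 48.177 kg/h.
Recycle F = 0.685×48.177 = 33.001 kg/h.

33 kg/h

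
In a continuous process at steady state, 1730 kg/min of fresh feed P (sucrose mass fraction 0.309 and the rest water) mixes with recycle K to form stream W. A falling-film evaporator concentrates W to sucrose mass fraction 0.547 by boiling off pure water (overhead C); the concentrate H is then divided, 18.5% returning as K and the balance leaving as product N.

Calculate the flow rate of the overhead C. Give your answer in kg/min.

Overall sucrose balance (none leaves overhead): sucrose in fresh feed = sucrose in product, i.e. 1730×0.309 = (1−0.185)·H·0.547.
H = 534.57/(0.547×0.815) = 1199.1 kg/min.
Recycle K = 0.185×1199.1 = 221.84 kg/min.
Combined feed W = 1730 + 221.84 = 1951.8 kg/min.
Overhead C = W − H = 1951.8 − 1199.1 = 752.72 kg/min.

752.7 kg/min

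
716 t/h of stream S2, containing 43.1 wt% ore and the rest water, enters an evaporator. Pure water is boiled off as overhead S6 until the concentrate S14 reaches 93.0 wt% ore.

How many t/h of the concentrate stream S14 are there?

331.8 t/h

ore is conserved: 716×0.431 = 308.6 t/h all reports to the concentrate.
Concentrate = 308.6/(target fraction) = 331.82 t/h.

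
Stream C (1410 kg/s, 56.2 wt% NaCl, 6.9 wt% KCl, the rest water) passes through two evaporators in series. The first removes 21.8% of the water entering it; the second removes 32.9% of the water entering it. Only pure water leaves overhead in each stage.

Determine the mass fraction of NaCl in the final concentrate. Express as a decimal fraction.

0.682

water in feed = 1410×0.369 = 520.29 kg/s.
After stage 1: water left = (1−0.218)×520.29 = 406.87; stream total = 1296.6 kg/s.
After stage 2: water left = (1−0.329)×406.87 = 273.01; final concentrate = 1162.7 kg/s.
NaCl fraction = 792.42/1162.7 = 0.682.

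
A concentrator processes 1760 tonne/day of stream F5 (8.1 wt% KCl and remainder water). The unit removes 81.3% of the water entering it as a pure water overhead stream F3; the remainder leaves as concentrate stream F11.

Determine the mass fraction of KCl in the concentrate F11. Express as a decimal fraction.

KCl is not removed: 1760×0.081 = 142.56 tonne/day of KCl enters F11.
water entering = 1760×0.919 = 1617.4 tonne/day; overhead removed = 0.813×1617.4 = 1315 tonne/day.
Concentrate = 1760 − 1315 = 445.02 tonne/day.
Mass fraction = 142.56/445.02 = 0.320.

0.320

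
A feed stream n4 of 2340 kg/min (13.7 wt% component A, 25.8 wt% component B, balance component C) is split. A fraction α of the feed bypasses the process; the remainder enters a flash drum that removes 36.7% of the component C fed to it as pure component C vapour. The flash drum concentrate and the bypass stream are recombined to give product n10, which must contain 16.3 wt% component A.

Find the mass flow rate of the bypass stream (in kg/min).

659 kg/min

All 2340×0.137 = 320.58 kg/min of component A reaches n10, so n10 = 320.58/0.163 = 1966.7 kg/min and vapour = 373.25 kg/min.
The evaporator receives (1−α)·2340 of feed at 0.605 component C and removes 0.367 of that component C:
0.367×0.605×(1−α)×2340 = 373.25
(1−α) = 373.25/519.56 = 0.7184;  α = 0.2816.
Bypass flow = 0.2816×2340 = 658.95 kg/min.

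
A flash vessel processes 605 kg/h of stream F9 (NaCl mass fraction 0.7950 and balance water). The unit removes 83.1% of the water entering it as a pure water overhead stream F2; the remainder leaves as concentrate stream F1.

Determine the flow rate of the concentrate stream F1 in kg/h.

501.9 kg/h

water entering = 605×0.205 = 124.02 kg/h; overhead removed = 0.831×124.02 = 103.06 kg/h.
Concentrate = 605 − 103.06 = 501.94 kg/h.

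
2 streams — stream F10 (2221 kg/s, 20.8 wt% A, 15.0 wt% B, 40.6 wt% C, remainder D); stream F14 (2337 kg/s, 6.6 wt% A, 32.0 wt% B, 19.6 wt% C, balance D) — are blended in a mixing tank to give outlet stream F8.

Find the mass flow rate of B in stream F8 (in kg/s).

B out = B in = 2221×0.150 + 2337×0.320 = 1081 kg/s.

1081 kg/s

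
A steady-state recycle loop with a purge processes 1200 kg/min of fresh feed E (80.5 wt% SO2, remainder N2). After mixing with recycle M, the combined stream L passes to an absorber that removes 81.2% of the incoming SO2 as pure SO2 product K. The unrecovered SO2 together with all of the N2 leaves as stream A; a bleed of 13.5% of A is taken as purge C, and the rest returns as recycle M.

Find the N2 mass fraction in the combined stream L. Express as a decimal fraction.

N2 enters only via E and leaves only via the purge: 1200×0.195 = 0.135×(N2 in A), and the absorber passes all N2, so N2 in L = N2 in A = 1733.3 kg/min.
SO2 in L: m_A = 1200×0.805 + (1−0.135)·(1−0.812)·m_A, so m_A = 966/0.8374 = 1153.6 kg/min.
L = 1153.6 + 1733.3 = 2886.9 kg/min.
N2 fraction in L = 1733.3/2886.9 = 0.600.

0.600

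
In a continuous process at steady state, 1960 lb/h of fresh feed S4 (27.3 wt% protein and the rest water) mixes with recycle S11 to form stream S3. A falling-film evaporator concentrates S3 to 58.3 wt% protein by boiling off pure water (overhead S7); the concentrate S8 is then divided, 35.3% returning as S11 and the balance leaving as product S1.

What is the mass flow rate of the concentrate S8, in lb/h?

Overall protein balance (none leaves overhead): protein in fresh feed = protein in product, i.e. 1960×0.273 = (1−0.353)·S8·0.583.
S8 = 535.08/(0.583×0.647) = 1418.6 lb/h.

1419 lb/h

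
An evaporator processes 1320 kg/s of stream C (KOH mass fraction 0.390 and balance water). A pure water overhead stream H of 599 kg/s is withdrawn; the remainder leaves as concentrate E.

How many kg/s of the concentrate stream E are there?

721 kg/s

Concentrate = 1320 − 599 = 721 kg/s.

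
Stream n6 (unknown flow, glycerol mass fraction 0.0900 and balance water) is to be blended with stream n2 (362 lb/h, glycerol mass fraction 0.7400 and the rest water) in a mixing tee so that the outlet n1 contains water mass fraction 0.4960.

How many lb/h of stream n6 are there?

206.4 lb/h

Let n6 be the unknown flow. Total out = 362 + n6.
water balance: 94.12 + 0.910·n6 = 0.496·(362 + n6)
(0.910 − 0.496)·n6 = 0.496×362 − 94.12 = 85.432
n6 = 85.432 / 0.414 = 206.36 lb/h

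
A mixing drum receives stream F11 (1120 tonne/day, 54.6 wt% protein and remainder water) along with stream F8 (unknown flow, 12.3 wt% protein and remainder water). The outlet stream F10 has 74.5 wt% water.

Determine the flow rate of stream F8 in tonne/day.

Let F8 be the unknown flow. Total out = 1120 + F8.
water balance: 508.48 + 0.877·F8 = 0.745·(1120 + F8)
(0.877 − 0.745)·F8 = 0.745×1120 − 508.48 = 325.92
F8 = 325.92 / 0.132 = 2469.1 tonne/day

2469 tonne/day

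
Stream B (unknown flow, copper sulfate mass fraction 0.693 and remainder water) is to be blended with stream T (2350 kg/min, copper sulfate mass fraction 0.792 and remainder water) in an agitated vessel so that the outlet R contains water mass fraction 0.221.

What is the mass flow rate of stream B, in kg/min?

Let B be the unknown flow. Total out = 2350 + B.
water balance: 488.8 + 0.307·B = 0.221·(2350 + B)
(0.307 − 0.221)·B = 0.221×2350 − 488.8 = 30.55
B = 30.55 / 0.086 = 355.23 kg/min

355.2 kg/min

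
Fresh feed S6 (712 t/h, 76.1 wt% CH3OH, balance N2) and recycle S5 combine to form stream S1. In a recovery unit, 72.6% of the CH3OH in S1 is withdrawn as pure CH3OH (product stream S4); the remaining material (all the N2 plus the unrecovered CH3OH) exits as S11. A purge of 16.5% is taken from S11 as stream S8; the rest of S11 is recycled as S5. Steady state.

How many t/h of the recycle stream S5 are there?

1022 t/h

N2 enters only via S6 and leaves only via the purge: 712×0.239 = 0.165×(N2 in S11), and the recovery unit passes all N2, so N2 in S1 = N2 in S11 = 1031.3 t/h.
CH3OH in S1: m_A = 712×0.761 + (1−0.165)·(1−0.726)·m_A, so m_A = 541.83/0.7712 = 702.57 t/h.
S11 = (1−0.726)×702.57 + 1031.3 = 1223.8 t/h.
Recycle S5 = (1−0.165)×1223.8 = 1021.9 t/h.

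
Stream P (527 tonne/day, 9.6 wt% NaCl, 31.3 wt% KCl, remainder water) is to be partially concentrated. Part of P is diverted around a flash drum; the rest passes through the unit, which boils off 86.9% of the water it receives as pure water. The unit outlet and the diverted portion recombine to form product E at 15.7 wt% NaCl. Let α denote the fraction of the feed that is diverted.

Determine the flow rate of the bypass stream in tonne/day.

All 527×0.096 = 50.592 tonne/day of NaCl reaches E, so E = 50.592/0.157 = 322.24 tonne/day and vapour = 204.76 tonne/day.
The evaporator receives (1−α)·527 of feed at 0.591 water and removes 0.869 of that water:
0.869×0.591×(1−α)×527 = 204.76
(1−α) = 204.76/270.66 = 0.7565;  α = 0.2435.
Bypass flow = 0.2435×527 = 128.31 tonne/day.

128.3 tonne/day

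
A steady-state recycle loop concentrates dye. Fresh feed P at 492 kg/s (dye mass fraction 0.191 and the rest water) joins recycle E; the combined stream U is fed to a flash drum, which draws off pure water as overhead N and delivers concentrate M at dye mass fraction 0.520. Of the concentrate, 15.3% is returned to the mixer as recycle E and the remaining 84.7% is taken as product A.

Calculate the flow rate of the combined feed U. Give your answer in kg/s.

Overall dye balance (none leaves overhead): dye in fresh feed = dye in product, i.e. 492×0.191 = (1−0.153)·M·0.520.
M = 93.972/(0.520×0.847) = 213.36 kg/s.
Recycle E = 0.153×213.36 = 32.644 kg/s.
Combined feed U = 492 + 32.644 = 524.64 kg/s.

524.6 kg/s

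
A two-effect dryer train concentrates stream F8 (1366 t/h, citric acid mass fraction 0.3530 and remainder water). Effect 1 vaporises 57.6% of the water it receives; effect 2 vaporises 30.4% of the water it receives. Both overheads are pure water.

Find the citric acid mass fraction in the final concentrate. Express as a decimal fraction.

water in feed = 1366×0.647 = 883.8 t/h.
After stage 1: water left = (1−0.576)×883.8 = 374.73; stream total = 856.93 t/h.
After stage 2: water left = (1−0.304)×374.73 = 260.81; final concentrate = 743.01 t/h.
citric acid fraction = 482.2/743.01 = 0.6490.

0.6490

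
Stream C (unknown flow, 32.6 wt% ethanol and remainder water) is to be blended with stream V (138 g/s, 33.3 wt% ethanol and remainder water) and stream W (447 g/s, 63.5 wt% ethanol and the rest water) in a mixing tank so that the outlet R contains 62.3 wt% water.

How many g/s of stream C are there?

Let C be the unknown flow. Total out = 585 + C.
water balance: 255.2 + 0.674·C = 0.623·(585 + C)
(0.674 − 0.623)·C = 0.623×585 − 255.2 = 109.25
C = 109.25 / 0.051 = 2142.2 g/s

2142 g/s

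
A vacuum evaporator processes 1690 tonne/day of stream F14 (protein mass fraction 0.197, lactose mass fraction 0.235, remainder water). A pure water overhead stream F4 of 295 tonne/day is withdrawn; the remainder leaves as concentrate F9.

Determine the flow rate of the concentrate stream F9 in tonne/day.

Concentrate = 1690 − 295 = 1395 tonne/day.

1395 tonne/day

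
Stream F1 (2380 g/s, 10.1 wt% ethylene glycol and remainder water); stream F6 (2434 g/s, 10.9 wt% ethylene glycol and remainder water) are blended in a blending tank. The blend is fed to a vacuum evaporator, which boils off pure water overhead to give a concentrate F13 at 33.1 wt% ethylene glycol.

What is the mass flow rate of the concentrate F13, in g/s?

1528 g/s

ethylene glycol entering = 2380×0.101 + 2434×0.109 = 505.69 g/s.
All ethylene glycol reports to F13, so F13 = 505.69/0.331 = 1527.8 g/s.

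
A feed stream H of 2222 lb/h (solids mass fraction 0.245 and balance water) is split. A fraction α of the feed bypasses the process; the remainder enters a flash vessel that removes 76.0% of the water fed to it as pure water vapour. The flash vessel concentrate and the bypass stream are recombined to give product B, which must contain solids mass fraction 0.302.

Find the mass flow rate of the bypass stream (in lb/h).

All 2222×0.245 = 544.39 lb/h of solids reaches B, so B = 544.39/0.302 = 1802.6 lb/h and vapour = 419.38 lb/h.
The evaporator receives (1−α)·2222 of feed at 0.755 water and removes 0.760 of that water:
0.760×0.755×(1−α)×2222 = 419.38
(1−α) = 419.38/1275 = 0.3289;  α = 0.6711.
Bypass flow = 0.6711×2222 = 1491.1 lb/h.

1491 lb/h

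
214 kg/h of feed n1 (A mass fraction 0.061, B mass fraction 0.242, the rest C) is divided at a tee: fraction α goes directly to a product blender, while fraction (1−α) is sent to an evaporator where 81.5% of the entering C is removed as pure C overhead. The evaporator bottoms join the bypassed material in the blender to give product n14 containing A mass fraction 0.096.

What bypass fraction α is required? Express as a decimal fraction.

0.358

All 214×0.061 = 13.054 kg/h of A reaches n14, so n14 = 13.054/0.096 = 135.98 kg/h and vapour = 78.021 kg/h.
The evaporator receives (1−α)·214 of feed at 0.697 C and removes 0.815 of that C:
0.815×0.697×(1−α)×214 = 78.021
(1−α) = 78.021/121.56 = 0.6418;  α = 0.3582.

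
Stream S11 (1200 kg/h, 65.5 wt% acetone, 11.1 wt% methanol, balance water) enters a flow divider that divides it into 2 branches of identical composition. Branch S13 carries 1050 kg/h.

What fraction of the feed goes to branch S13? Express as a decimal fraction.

Fraction to S13 = 1050/1200 = 0.8750.

0.875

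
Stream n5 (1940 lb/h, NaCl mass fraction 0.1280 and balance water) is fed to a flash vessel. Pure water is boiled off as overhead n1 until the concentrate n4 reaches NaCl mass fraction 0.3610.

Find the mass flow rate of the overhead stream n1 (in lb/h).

1252 lb/h

NaCl is conserved: 1940×0.128 = 248.32 lb/h all reports to the concentrate.
Concentrate = 248.32/(target fraction) = 687.87 lb/h.
Overhead = 1940 − 687.87 = 1252.1 lb/h.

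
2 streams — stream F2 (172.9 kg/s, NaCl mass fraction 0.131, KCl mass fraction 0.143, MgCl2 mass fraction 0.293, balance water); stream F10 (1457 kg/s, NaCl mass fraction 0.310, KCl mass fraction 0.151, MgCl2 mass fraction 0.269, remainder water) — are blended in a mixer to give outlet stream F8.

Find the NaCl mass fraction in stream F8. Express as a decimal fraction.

0.291

Total flow out = 172.9 + 1457 = 1629.9 kg/s.
NaCl in = 172.9×0.131 + 1457×0.310 = 474.32 kg/s.
NaCl mass fraction in F8 = 474.32/1629.9 = 0.291.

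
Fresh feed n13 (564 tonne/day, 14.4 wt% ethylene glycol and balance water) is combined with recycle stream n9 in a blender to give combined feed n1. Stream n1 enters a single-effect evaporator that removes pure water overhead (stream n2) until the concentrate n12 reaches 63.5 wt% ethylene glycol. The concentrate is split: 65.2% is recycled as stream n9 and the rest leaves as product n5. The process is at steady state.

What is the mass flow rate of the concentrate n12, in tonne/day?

Overall ethylene glycol balance (none leaves overhead): ethylene glycol in fresh feed = ethylene glycol in product, i.e. 564×0.144 = (1−0.652)·n12·0.635.
n12 = 81.216/(0.635×0.348) = 367.53 tonne/day.

367.5 tonne/day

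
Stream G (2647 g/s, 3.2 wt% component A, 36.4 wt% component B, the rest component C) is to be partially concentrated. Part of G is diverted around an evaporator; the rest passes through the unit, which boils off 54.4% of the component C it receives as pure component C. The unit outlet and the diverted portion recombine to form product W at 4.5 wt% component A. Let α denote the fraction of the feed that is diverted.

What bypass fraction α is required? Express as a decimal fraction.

0.121

All 2647×0.032 = 84.704 g/s of component A reaches W, so W = 84.704/0.045 = 1882.3 g/s and vapour = 764.69 g/s.
The evaporator receives (1−α)·2647 of feed at 0.604 component C and removes 0.544 of that component C:
0.544×0.604×(1−α)×2647 = 764.69
(1−α) = 764.69/869.74 = 0.8792;  α = 0.1208.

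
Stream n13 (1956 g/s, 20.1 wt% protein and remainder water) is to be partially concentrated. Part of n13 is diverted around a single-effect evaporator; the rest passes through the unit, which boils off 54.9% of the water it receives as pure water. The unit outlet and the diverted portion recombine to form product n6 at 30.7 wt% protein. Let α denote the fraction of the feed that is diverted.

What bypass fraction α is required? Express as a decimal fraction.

All 1956×0.201 = 393.16 g/s of protein reaches n6, so n6 = 393.16/0.307 = 1280.6 g/s and vapour = 675.36 g/s.
The evaporator receives (1−α)·1956 of feed at 0.799 water and removes 0.549 of that water:
0.549×0.799×(1−α)×1956 = 675.36
(1−α) = 675.36/858 = 0.7871;  α = 0.2129.

0.213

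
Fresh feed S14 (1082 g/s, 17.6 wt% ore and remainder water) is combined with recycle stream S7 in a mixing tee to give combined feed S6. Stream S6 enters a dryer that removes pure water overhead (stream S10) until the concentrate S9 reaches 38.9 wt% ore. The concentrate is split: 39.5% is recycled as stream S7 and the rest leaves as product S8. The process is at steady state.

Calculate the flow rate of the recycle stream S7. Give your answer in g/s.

Overall ore balance (none leaves overhead): ore in fresh feed = ore in product, i.e. 1082×0.176 = (1−0.395)·S9·0.389.
S9 = 190.43/(0.389×0.605) = 809.16 g/s.
Recycle S7 = 0.395×809.16 = 319.62 g/s.

319.6 g/s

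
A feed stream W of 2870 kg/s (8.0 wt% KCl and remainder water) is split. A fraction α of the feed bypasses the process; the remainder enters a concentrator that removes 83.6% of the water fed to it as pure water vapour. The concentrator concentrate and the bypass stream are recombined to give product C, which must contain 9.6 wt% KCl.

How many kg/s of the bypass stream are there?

2248 kg/s

All 2870×0.080 = 229.6 kg/s of KCl reaches C, so C = 229.6/0.096 = 2391.7 kg/s and vapour = 478.33 kg/s.
The evaporator receives (1−α)·2870 of feed at 0.920 water and removes 0.836 of that water:
0.836×0.920×(1−α)×2870 = 478.33
(1−α) = 478.33/2207.4 = 0.2167;  α = 0.7833.
Bypass flow = 0.7833×2870 = 2248.1 kg/s.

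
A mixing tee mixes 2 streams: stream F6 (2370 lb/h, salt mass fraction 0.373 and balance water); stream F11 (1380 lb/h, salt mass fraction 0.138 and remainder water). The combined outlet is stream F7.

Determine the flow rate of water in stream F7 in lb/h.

2676 lb/h

water out = water in = 2370×0.627 + 1380×0.862 = 2675.6 lb/h.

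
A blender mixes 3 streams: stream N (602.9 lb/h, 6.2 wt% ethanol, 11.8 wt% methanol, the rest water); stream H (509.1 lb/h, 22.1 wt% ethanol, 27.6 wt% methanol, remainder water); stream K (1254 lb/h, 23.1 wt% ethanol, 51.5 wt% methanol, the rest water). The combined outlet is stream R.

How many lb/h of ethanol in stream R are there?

ethanol out = ethanol in = 602.9×0.062 + 509.1×0.221 + 1254×0.231 = 439.56 lb/h.

439.6 lb/h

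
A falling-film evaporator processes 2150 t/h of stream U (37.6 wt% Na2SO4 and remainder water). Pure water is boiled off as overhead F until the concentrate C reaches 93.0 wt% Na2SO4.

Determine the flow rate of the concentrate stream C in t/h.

Na2SO4 is conserved: 2150×0.376 = 808.4 t/h all reports to the concentrate.
Concentrate = 808.4/(target fraction) = 869.25 t/h.

869.2 t/h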